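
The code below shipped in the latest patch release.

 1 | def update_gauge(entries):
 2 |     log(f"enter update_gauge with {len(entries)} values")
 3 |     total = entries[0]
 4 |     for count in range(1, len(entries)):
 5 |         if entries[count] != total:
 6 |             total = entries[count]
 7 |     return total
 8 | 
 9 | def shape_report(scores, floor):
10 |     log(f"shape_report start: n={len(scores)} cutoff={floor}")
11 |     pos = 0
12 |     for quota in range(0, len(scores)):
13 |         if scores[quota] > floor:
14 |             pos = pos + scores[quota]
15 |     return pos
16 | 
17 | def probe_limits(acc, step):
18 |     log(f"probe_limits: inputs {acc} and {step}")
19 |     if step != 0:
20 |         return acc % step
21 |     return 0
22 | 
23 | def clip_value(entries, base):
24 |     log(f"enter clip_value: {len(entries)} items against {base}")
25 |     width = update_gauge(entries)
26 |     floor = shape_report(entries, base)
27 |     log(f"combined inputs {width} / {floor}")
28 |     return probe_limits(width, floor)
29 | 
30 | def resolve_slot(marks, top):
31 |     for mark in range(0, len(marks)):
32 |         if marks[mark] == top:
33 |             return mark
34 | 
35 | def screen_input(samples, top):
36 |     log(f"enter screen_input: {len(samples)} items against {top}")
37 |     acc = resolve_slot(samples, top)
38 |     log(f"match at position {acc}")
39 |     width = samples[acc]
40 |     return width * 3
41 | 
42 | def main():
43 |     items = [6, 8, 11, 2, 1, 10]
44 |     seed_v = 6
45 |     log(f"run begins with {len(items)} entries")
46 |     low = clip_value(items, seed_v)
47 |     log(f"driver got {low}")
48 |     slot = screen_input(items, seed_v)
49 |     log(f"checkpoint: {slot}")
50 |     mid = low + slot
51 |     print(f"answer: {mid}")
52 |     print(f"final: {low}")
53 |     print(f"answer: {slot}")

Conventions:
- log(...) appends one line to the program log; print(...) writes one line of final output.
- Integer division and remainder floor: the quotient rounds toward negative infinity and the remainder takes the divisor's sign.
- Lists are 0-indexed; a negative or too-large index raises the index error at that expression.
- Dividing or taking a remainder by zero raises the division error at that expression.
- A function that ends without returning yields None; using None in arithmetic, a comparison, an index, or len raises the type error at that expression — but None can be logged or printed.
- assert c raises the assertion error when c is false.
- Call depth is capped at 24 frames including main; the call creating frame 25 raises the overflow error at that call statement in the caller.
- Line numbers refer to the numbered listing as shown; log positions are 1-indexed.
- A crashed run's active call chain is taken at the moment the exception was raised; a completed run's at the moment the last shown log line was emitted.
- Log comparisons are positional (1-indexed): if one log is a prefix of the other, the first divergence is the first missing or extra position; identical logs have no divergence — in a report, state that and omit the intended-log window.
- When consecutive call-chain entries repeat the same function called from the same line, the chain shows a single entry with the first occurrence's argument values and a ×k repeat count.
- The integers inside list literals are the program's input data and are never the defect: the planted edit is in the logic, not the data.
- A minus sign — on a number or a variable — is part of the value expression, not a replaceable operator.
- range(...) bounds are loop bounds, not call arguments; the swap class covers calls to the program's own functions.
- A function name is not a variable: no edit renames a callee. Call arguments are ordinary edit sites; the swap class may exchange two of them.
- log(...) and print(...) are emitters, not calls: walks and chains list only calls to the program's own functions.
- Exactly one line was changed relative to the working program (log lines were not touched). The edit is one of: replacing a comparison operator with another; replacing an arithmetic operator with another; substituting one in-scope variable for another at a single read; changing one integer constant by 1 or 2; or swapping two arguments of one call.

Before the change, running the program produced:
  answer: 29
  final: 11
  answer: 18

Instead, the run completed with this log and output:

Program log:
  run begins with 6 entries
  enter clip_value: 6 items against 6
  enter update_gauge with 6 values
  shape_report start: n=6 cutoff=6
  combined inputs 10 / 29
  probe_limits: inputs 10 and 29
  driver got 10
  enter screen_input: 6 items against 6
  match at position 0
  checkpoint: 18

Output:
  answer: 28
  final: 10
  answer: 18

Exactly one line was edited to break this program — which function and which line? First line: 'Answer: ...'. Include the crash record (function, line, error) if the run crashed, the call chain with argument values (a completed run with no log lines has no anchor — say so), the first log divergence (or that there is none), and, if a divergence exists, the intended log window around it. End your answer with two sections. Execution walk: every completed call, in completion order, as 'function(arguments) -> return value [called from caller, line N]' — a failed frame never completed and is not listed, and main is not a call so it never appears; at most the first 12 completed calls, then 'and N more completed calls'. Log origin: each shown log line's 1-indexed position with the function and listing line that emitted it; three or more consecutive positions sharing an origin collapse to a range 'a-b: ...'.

Answer: the defect is in update_gauge at line 5.
Key observation: Everything matches until log position 5, which reads 'combined inputs 10 / 29' in place of 'combined inputs 11 / 29'.
Call chain: main.
First divergence: position 5 — shown 'combined inputs 10 / 29', intended 'combined inputs 11 / 29'.
Intended log window:
  3: enter update_gauge with 6 values
  4: shape_report start: n=6 cutoff=6
  5: combined inputs 11 / 29
  6: probe_limits: inputs 11 and 29
Execution walk:
  update_gauge([6, 8, 11, 2, 1, 10]) -> 10  [called from clip_value, line 25]
  shape_report([6, 8, 11, 2, 1, 10], 6) -> 29  [called from clip_value, line 26]
  probe_limits(10, 29) -> 10  [called from clip_value, line 28]
  clip_value([6, 8, 11, 2, 1, 10], 6) -> 10  [called from main, line 46]
  resolve_slot([6, 8, 11, 2, 1, 10], 6) -> 0  [called from screen_input, line 37]
  screen_input([6, 8, 11, 2, 1, 10], 6) -> 18  [called from main, line 48]
Log line origins:
  1: logged in main at line 45
  2: logged in clip_value at line 24
  3: logged in update_gauge at line 2
  4: logged in shape_report at line 10
  5: logged in clip_value at line 27
  6: logged in probe_limits at line 18
  7: logged in main at line 47
  8: logged in screen_input at line 36
  9: logged in screen_input at line 38
  10: logged in main at line 49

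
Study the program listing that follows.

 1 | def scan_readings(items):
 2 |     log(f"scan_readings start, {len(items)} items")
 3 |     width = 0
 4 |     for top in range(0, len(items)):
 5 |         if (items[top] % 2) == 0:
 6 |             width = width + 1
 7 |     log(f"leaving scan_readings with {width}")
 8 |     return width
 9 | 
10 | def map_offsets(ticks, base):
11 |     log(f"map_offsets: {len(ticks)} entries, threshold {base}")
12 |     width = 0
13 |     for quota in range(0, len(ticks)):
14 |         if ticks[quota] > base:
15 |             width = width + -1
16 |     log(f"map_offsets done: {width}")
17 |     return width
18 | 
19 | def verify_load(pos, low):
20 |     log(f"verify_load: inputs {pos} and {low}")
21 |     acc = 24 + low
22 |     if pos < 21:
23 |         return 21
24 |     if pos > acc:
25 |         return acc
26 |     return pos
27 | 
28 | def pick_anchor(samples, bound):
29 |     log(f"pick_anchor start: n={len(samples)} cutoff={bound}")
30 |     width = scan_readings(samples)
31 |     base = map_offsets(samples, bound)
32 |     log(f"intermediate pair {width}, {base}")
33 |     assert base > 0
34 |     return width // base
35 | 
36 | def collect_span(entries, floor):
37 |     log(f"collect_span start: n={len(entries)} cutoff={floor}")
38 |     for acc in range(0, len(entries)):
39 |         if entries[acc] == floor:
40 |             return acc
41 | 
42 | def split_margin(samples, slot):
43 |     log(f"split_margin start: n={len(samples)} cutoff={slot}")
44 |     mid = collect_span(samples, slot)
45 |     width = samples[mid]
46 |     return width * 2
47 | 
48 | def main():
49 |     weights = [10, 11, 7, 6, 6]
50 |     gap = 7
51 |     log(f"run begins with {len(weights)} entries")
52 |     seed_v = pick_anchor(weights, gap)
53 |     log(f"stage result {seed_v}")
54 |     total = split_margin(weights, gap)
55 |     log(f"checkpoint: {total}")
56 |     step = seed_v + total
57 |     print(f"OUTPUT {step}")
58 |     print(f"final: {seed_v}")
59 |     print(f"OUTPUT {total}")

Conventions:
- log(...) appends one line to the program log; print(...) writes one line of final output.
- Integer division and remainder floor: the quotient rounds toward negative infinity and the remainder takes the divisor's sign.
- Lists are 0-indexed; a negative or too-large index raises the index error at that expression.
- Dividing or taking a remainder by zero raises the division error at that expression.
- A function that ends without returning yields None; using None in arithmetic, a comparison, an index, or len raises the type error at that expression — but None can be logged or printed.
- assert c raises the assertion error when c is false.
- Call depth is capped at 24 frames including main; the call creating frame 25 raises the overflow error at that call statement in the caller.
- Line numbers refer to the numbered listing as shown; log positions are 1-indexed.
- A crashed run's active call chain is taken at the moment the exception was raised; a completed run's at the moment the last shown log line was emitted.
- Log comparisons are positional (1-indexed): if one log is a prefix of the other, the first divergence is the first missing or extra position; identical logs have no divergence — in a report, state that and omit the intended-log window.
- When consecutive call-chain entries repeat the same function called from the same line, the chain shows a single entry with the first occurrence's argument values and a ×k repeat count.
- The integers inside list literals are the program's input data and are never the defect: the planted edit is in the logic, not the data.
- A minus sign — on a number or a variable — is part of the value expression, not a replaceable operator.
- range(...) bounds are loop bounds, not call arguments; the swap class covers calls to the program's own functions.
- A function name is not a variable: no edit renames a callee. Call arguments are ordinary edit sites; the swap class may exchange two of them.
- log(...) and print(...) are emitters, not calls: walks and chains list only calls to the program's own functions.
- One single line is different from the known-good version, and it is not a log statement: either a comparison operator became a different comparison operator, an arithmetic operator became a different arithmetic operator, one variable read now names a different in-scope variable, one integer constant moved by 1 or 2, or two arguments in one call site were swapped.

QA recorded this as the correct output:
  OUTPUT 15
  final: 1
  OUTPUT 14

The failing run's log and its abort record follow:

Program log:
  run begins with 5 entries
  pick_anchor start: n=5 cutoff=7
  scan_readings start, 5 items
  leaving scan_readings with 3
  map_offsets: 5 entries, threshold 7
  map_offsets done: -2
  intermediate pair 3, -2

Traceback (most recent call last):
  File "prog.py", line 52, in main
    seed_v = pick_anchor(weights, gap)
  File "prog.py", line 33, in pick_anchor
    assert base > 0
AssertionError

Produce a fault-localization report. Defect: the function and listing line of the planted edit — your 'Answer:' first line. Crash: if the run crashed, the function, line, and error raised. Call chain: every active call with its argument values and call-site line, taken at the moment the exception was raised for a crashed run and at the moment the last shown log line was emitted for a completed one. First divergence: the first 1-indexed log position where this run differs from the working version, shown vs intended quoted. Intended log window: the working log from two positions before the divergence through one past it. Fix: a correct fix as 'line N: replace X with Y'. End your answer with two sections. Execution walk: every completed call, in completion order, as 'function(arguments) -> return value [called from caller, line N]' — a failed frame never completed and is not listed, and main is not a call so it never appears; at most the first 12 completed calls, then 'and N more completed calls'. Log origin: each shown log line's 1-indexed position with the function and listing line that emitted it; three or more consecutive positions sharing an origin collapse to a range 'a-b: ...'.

Answer: the defect is in map_offsets at line 15.
Key observation: At log position 6 the runs split — shown 'map_offsets done: -2', but the working version logs 'map_offsets done: 2'.
Crash: pick_anchor, line 33, AssertionError.
Call chain: main -> pick_anchor([10, 11, 7, 6, 6], 7) (called at line 52).
First divergence: position 6; shown 'map_offsets done: -2' vs intended 'map_offsets done: 2'.
Intended log window:
  4: leaving scan_readings with 3
  5: map_offsets: 5 entries, threshold 7
  6: map_offsets done: 2
  7: intermediate pair 3, 2
Execution walk:
  scan_readings([10, 11, 7, 6, 6]) -> 3  [called from pick_anchor, line 30]
  map_offsets([10, 11, 7, 6, 6], 7) -> -2  [called from pick_anchor, line 31]
Log origins:
  1 — main, line 51
  2 — pick_anchor, line 29
  3 — scan_readings, line 2
  4 — scan_readings, line 7
  5 — map_offsets, line 11
  6 — map_offsets, line 16
  7 — pick_anchor, line 32
A correct fix: line 15: replace `-1` with `1`.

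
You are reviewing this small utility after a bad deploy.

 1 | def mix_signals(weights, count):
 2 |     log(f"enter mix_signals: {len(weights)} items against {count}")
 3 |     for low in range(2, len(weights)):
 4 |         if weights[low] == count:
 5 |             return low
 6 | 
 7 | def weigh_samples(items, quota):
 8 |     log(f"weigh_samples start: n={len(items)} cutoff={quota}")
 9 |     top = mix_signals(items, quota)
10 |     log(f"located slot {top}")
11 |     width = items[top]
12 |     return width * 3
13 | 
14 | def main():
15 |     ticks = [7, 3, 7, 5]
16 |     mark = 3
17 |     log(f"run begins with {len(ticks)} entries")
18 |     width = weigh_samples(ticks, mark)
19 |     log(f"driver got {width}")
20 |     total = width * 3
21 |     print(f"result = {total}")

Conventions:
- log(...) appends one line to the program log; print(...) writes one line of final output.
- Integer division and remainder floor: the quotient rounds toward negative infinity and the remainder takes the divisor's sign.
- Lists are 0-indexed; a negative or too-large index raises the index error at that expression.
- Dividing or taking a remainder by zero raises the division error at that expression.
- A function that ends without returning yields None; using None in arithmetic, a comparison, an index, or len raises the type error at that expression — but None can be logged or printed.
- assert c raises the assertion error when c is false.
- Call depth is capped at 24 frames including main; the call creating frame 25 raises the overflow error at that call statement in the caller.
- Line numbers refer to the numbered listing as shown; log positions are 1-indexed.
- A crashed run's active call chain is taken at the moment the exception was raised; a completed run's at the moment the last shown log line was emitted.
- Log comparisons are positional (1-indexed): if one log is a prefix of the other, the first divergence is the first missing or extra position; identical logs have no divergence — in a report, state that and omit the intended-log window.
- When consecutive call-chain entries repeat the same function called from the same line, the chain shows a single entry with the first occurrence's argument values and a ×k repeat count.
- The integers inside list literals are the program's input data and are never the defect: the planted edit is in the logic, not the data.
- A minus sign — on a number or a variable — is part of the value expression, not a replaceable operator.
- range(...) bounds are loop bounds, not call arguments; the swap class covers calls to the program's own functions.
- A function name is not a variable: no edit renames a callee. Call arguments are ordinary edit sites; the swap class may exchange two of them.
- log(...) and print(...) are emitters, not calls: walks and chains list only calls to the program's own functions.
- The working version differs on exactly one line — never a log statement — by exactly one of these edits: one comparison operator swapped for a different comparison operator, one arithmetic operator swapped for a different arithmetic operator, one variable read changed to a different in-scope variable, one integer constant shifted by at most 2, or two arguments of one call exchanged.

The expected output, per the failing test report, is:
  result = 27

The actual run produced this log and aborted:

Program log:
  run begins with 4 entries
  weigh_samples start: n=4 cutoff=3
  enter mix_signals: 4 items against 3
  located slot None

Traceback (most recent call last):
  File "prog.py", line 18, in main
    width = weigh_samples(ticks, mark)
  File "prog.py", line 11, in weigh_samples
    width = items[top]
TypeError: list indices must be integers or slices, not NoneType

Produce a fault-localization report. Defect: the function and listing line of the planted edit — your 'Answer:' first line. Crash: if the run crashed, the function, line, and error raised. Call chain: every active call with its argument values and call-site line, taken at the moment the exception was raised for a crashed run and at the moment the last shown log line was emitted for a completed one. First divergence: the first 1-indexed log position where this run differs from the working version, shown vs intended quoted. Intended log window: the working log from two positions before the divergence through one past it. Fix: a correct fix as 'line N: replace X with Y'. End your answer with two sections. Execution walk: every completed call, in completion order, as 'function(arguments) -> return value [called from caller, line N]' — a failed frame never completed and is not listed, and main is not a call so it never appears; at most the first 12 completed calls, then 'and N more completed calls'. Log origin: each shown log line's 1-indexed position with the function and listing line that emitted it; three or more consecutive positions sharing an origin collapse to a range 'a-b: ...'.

Answer: the defect is in mix_signals at line 3.
Core observation: Log line 4 is where behavior first shows: 'located slot None' appears instead of 'located slot 1'.
Crash: weigh_samples, line 11, TypeError.
Call chain: main -> weigh_samples([7, 3, 7, 5], 3) (called at line 18).
First divergence: position 4 — shown 'located slot None', intended 'located slot 1'.
Intended log window:
  2: weigh_samples start: n=4 cutoff=3
  3: enter mix_signals: 4 items against 3
  4: located slot 1
  5: driver got 9
Execution walk:
  mix_signals([7, 3, 7, 5], 3) -> None  [called from weigh_samples, line 9]
Log line origins:
  1 — main, line 17
  2 — weigh_samples, line 8
  3 — mix_signals, line 2
  4 — weigh_samples, line 10
A correct fix: line 3: replace `2` with `0`.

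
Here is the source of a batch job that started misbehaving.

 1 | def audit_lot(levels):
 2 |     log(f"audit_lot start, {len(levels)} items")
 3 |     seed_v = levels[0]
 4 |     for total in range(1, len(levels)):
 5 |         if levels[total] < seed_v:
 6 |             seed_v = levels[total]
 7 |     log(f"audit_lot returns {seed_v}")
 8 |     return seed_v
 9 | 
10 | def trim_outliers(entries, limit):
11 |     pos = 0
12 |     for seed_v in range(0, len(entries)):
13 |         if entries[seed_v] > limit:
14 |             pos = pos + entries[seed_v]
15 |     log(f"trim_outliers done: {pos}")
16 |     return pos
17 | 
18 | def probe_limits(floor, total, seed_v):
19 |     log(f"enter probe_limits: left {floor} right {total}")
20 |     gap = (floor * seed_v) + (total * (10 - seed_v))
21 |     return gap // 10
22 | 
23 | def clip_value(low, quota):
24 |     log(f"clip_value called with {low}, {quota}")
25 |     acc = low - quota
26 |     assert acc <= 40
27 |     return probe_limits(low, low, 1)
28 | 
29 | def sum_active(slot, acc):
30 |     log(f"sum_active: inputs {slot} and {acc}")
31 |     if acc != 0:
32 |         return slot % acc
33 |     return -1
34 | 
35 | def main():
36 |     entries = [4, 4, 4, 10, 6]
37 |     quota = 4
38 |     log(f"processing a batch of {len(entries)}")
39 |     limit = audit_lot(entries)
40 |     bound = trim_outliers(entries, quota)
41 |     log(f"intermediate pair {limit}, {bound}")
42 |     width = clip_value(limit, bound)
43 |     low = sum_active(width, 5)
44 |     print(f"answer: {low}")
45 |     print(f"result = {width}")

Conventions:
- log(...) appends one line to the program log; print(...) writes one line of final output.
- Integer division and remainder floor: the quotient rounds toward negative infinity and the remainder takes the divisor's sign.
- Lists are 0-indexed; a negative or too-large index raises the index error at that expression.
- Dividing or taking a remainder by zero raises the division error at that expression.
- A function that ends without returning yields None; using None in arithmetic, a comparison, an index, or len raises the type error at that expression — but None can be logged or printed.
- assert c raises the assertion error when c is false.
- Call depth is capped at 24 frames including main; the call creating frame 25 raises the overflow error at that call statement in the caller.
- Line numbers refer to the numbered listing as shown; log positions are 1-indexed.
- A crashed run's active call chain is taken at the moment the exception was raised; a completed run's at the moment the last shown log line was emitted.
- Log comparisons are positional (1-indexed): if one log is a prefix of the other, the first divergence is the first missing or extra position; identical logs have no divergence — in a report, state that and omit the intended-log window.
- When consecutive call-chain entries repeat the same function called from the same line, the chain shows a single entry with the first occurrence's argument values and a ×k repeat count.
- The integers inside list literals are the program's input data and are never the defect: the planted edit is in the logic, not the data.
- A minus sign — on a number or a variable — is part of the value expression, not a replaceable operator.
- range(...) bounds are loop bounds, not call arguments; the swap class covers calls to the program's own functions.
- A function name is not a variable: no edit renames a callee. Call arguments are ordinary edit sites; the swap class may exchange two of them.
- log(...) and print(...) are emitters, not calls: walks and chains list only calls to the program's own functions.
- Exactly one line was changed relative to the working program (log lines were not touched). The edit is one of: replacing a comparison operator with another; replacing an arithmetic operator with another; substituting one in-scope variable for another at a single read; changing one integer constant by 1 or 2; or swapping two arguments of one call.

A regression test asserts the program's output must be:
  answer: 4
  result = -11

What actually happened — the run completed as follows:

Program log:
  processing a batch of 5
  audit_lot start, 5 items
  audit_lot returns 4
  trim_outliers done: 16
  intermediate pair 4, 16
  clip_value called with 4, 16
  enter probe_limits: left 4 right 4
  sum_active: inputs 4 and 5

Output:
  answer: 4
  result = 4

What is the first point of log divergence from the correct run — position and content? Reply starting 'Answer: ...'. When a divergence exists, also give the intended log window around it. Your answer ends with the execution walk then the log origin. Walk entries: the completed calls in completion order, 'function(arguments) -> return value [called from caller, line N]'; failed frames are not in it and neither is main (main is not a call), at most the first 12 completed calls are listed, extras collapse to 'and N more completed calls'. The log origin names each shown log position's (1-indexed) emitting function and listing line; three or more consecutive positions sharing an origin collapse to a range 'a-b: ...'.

Answer: position 7 — the shown line 'enter probe_limits: left 4 right 4' should read 'enter probe_limits: left 4 right -12'.
Intended log window:
  5: intermediate pair 4, 16
  6: clip_value called with 4, 16
  7: enter probe_limits: left 4 right -12
  8: sum_active: inputs -11 and 5
Execution walk:
  audit_lot([4, 4, 4, 10, 6]) -> 4  [called from main, line 39]
  trim_outliers([4, 4, 4, 10, 6], 4) -> 16  [called from main, line 40]
  probe_limits(4, 4, 1) -> 4  [called from clip_value, line 27]
  clip_value(4, 16) -> 4  [called from main, line 42]
  sum_active(4, 5) -> 4  [called from main, line 43]
Log origins:
  1: from main, line 38
  2: from audit_lot, line 2
  3: from audit_lot, line 7
  4: from trim_outliers, line 15
  5: from main, line 41
  6: from clip_value, line 24
  7: from probe_limits, line 19
  8: from sum_active, line 30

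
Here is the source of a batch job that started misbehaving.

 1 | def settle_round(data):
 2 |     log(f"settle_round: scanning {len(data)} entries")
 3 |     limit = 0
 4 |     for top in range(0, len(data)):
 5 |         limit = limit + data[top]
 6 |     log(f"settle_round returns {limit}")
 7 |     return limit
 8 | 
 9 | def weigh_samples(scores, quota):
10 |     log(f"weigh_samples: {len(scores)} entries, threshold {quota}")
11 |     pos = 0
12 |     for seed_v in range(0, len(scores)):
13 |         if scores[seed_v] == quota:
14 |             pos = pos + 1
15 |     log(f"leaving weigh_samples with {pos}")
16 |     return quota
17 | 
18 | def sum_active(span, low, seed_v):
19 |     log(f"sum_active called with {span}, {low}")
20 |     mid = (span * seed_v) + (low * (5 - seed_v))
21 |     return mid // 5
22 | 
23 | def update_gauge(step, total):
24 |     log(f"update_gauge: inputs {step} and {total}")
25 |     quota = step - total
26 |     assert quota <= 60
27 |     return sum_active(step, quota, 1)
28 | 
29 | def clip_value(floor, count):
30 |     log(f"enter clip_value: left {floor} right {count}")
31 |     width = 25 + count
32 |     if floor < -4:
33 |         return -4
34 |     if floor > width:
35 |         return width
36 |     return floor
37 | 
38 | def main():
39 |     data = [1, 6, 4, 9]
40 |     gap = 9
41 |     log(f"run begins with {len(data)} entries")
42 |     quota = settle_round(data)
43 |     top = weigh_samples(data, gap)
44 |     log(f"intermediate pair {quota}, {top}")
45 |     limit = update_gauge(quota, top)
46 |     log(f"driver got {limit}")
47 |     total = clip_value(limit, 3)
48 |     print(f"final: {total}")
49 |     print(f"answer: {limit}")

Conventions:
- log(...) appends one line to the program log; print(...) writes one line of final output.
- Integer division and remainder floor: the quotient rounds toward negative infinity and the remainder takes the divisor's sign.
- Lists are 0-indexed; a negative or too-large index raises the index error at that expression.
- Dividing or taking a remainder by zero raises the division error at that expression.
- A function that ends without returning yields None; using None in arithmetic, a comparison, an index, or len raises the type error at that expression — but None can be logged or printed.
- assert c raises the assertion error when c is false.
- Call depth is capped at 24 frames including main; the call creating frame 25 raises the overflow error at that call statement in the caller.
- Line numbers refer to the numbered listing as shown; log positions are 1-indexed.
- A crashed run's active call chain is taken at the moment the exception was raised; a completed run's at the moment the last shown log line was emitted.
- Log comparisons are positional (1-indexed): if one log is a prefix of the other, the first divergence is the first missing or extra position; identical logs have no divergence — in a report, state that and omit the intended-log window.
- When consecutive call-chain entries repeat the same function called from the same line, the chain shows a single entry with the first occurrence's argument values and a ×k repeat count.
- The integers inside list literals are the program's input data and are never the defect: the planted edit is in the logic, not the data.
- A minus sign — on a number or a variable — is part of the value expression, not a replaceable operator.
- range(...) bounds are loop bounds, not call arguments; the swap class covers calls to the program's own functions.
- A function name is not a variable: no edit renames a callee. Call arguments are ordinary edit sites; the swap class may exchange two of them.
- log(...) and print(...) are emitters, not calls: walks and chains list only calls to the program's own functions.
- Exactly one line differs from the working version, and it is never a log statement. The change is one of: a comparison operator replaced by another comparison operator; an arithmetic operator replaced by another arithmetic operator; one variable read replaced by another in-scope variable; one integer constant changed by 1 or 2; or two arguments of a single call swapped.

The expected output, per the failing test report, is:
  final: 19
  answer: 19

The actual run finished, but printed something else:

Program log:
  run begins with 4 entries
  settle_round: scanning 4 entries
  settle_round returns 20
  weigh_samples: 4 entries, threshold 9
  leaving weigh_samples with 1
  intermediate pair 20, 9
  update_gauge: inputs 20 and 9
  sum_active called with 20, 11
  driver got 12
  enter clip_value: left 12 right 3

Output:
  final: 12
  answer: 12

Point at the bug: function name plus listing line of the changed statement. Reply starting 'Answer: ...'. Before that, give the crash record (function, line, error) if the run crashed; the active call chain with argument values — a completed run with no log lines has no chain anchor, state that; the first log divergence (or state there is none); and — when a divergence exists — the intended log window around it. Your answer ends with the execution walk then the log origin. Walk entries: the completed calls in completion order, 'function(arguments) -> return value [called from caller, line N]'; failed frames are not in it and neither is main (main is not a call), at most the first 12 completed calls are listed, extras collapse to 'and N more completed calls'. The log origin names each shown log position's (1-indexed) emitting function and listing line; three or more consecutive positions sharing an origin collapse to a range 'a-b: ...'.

Answer: the defect is in weigh_samples at line 16.
The tell: The earliest visible damage is log position 6 — 'intermediate pair 20, 9' rather than the intended 'intermediate pair 20, 1'.
Call chain: main -> clip_value(12, 3) (called at line 47).
First divergence: position 6 — shown 'intermediate pair 20, 9', intended 'intermediate pair 20, 1'.
Intended log window:
  4: weigh_samples: 4 entries, threshold 9
  5: leaving weigh_samples with 1
  6: intermediate pair 20, 1
  7: update_gauge: inputs 20 and 1
Execution walk:
  settle_round([1, 6, 4, 9]) -> 20  [called from main, line 42]
  weigh_samples([1, 6, 4, 9], 9) -> 9  [called from main, line 43]
  sum_active(20, 11, 1) -> 12  [called from update_gauge, line 27]
  update_gauge(20, 9) -> 12  [called from main, line 45]
  clip_value(12, 3) -> 12  [called from main, line 47]
Origin of each log line:
  1: emitted by main (line 41)
  2: emitted by settle_round (line 2)
  3: emitted by settle_round (line 6)
  4: emitted by weigh_samples (line 10)
  5: emitted by weigh_samples (line 15)
  6: emitted by main (line 44)
  7: emitted by update_gauge (line 24)
  8: emitted by sum_active (line 19)
  9: emitted by main (line 46)
  10: emitted by clip_value (line 30)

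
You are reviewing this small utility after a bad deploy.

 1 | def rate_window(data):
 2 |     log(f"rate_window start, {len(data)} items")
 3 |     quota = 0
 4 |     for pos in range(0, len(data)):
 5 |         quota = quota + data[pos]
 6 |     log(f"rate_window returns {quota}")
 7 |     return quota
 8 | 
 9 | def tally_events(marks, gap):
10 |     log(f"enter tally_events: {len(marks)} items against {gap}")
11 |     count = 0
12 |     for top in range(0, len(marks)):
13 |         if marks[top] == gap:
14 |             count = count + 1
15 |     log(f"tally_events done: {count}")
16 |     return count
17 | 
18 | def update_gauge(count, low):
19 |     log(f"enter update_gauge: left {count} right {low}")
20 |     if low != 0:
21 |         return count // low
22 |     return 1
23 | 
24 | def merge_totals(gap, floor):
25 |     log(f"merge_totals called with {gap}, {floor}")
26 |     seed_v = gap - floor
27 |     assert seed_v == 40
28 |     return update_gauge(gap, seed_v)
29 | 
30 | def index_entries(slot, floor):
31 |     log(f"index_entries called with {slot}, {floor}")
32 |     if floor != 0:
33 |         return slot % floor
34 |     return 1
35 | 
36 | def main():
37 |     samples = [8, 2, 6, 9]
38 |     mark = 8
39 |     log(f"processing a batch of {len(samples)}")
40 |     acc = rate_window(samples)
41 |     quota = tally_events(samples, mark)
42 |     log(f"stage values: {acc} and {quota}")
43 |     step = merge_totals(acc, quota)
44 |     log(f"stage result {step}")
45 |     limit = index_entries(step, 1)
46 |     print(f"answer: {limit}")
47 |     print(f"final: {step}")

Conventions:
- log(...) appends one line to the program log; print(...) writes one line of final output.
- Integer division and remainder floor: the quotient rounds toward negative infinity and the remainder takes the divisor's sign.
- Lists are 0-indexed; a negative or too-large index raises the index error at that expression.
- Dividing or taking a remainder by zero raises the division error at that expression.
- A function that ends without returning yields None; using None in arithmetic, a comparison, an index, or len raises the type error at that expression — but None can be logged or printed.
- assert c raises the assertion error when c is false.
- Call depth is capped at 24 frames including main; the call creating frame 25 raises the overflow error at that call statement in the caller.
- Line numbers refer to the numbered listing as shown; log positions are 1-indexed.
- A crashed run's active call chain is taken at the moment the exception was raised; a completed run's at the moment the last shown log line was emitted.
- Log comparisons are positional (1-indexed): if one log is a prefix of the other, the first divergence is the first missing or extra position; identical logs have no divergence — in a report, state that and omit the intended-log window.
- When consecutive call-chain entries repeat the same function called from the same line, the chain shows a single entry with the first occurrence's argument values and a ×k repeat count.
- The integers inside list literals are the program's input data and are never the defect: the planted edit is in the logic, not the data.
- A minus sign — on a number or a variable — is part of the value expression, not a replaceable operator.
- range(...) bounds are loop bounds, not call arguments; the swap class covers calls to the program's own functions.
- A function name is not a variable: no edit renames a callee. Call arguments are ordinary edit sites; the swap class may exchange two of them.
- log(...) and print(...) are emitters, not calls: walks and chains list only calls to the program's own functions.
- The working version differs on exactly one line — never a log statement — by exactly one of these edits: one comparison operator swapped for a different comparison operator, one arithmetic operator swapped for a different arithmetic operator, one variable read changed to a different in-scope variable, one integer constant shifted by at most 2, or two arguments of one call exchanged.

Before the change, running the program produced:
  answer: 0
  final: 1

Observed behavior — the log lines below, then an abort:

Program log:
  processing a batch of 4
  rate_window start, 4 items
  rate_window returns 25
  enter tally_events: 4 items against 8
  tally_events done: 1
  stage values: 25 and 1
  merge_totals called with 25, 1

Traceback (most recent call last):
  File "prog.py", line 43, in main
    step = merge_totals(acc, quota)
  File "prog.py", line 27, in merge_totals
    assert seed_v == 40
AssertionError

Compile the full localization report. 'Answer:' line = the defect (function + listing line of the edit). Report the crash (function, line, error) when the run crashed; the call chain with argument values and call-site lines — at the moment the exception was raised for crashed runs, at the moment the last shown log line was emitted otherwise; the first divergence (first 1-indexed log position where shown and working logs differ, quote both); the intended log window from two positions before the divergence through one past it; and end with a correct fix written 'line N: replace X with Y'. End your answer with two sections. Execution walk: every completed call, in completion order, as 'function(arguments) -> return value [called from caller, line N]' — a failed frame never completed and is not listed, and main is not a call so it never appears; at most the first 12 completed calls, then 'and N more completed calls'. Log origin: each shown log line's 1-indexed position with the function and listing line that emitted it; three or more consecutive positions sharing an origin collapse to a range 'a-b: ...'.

Answer: the defect is in merge_totals at line 27.
Key observation: The faulty run's log stops after 7 lines; the working version's next line would be 'enter update_gauge: left 25 right 24'.
Crash: merge_totals, line 27, AssertionError.
Call chain: main -> merge_totals(25, 1) (called at line 43).
First divergence: position 8 — after 7 matching lines the faulty run goes silent; intended next line 'enter update_gauge: left 25 right 24'.
Intended log window:
  6: stage values: 25 and 1
  7: merge_totals called with 25, 1
  8: enter update_gauge: left 25 right 24
  9: stage result 1
Execution walk:
  rate_window([8, 2, 6, 9]) -> 25  [called from main, line 40]
  tally_events([8, 2, 6, 9], 8) -> 1  [called from main, line 41]
Log line origins:
  1: from main, line 39
  2: from rate_window, line 2
  3: from rate_window, line 6
  4: from tally_events, line 10
  5: from tally_events, line 15
  6: from main, line 42
  7: from merge_totals, line 25
A correct fix: line 27: replace `==` with `<=`.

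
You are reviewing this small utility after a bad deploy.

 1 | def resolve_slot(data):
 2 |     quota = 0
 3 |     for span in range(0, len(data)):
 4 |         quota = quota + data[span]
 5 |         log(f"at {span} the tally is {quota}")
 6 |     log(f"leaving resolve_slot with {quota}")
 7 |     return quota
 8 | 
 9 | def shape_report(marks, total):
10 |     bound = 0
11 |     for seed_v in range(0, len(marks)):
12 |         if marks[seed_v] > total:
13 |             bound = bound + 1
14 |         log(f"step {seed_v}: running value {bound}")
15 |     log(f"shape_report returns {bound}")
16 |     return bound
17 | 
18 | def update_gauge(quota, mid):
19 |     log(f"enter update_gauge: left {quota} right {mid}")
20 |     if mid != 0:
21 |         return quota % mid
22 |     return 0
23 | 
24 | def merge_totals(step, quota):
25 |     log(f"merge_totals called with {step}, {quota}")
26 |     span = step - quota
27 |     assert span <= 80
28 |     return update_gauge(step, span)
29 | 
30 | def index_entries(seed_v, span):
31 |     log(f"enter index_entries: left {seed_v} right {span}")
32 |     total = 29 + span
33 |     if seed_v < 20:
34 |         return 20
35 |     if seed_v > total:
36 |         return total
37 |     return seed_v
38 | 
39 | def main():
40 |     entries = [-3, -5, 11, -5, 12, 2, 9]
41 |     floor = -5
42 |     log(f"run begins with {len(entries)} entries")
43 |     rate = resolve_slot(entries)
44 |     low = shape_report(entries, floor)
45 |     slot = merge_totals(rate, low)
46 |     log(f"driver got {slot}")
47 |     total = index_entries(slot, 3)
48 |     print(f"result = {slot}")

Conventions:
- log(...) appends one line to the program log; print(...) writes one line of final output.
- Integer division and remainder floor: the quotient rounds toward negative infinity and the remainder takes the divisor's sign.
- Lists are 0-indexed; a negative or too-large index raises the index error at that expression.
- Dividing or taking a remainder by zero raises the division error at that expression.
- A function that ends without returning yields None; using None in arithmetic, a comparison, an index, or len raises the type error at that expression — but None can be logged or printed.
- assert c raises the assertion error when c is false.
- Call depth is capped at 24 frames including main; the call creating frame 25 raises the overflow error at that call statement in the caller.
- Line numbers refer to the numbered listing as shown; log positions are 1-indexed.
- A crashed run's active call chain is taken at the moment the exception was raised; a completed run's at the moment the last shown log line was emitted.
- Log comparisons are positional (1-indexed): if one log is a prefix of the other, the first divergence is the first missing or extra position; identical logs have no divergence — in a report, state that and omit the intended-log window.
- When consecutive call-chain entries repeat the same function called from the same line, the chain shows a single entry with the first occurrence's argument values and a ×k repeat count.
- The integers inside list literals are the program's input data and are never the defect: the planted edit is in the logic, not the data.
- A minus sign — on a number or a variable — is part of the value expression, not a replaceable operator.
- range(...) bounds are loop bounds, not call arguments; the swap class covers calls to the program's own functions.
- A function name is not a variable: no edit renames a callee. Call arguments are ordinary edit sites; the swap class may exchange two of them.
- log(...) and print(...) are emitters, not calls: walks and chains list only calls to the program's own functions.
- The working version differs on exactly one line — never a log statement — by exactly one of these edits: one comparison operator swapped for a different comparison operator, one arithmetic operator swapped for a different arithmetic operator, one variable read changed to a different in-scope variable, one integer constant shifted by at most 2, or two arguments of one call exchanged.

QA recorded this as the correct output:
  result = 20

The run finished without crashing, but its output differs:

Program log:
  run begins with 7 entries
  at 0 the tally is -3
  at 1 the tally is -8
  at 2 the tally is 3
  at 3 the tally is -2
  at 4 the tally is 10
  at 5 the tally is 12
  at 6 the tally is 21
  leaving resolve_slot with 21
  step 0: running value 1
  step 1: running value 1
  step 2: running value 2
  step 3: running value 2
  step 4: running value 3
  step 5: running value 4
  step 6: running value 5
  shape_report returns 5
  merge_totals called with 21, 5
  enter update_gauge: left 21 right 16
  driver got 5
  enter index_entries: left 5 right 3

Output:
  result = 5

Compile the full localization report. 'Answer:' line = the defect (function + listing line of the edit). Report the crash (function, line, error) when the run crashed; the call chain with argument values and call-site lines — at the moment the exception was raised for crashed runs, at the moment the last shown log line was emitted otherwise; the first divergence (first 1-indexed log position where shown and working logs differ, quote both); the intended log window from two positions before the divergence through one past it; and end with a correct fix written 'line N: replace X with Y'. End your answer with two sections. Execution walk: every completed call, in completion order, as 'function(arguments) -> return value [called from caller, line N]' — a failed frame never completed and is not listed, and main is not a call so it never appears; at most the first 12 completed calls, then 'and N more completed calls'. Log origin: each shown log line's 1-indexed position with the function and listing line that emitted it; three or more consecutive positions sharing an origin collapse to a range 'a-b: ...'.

Answer: the defect is in main at line 48.
Key fact: The two runs log identically and part ways only at the printed values.
Call chain: main -> index_entries(5, 3) (called at line 47).
First divergence: none — the logs agree in full.
Execution walk:
  resolve_slot([-3, -5, 11, -5, 12, 2, 9]) -> 21  [called from main, line 43]
  shape_report([-3, -5, 11, -5, 12, 2, 9], -5) -> 5  [called from main, line 44]
  update_gauge(21, 16) -> 5  [called from merge_totals, line 28]
  merge_totals(21, 5) -> 5  [called from main, line 45]
  index_entries(5, 3) -> 20  [called from main, line 47]
Origin of each log line:
  1: from main, line 42
  2-8: from resolve_slot, line 5
  9: from resolve_slot, line 6
  10-16: from shape_report, line 14
  17: from shape_report, line 15
  18: from merge_totals, line 25
  19: from update_gauge, line 19
  20: from main, line 46
  21: from index_entries, line 31
A correct fix: line 48: replace `slot` with `total`.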